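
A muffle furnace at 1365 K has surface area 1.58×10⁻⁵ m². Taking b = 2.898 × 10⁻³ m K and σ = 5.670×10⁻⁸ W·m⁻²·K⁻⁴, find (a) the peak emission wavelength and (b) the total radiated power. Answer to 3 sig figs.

λ_max ≈ 2.12×10³ nm; P ≈ 3.11 W

(a) λ_max = b/T = 2.898×10⁻³/1365 = 2.123×10⁻⁶ m = 2.12×10³ nm.
Area A = 1.58×10⁻⁵ m².
(b) P = σAT⁴ = 5.670×10⁻⁸×1.58×10⁻⁵×(1365)⁴ = 3.11 W.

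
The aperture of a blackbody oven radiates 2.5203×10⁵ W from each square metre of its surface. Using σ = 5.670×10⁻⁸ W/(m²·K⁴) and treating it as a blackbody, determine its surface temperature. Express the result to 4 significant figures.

T ≈ 1452 K

I = σT⁴, so T = (I/σ)^(1/4) = (2.5203×10⁵/(5.670×10⁻⁸))^(1/4) = 1452 K.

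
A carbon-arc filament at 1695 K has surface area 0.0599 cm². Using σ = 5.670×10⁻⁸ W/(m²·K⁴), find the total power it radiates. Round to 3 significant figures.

P ≈ 2.80 W

Area A = 0.0599 cm² = 5.99×10⁻⁶ m².
P = σAT⁴ = 5.670×10⁻⁸ × 5.99×10⁻⁶ × (1695)⁴ = 2.80 W.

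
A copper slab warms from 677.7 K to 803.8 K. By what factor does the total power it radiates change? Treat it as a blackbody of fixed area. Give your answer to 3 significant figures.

P₂/P₁ ≈ 1.98

P ∝ T⁴, so P₂/P₁ = (T₂/T₁)⁴ = (803.8/677.7)⁴ = (1.18607)⁴ = 1.98.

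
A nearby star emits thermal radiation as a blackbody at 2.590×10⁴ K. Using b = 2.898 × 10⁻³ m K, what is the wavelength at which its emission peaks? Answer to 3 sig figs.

Wien's displacement law: λ_max = b/T = (2.898×10⁻³ m·K)/(2.590×10⁴ K) = 1.119×10⁻⁷ m.
That is 112 nm, in the ultraviolet range.

λ_max ≈ 112 nm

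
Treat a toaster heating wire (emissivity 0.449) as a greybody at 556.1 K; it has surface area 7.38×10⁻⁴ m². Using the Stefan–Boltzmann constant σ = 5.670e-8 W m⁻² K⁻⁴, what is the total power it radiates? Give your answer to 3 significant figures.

Area A = 7.38×10⁻⁴ m².
P = εσAT⁴ = 0.449 × 5.670×10⁻⁸ × 7.38×10⁻⁴ × (556.1)⁴ = 1.80 W.

P ≈ 1.80 W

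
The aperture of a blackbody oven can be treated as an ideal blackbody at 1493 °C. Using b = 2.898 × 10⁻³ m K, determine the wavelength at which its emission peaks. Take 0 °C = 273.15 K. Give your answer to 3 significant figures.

T = 1493 °C + 273.15 = 1766.15 K.
Wien's displacement law: λ_max = b/T = (2.898×10⁻³ m·K)/(1766.15 K) = 1.641×10⁻⁶ m.
That is 1.64 μm, in the infrared range.

λ_max ≈ 1.64 μm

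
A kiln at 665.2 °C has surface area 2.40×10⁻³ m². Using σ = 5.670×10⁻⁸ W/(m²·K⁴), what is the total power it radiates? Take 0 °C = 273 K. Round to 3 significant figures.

T = 665.2 °C + 273 = 938.2 K.
Area A = 2.40×10⁻³ m².
P = σAT⁴ = 5.670×10⁻⁸ × 2.40×10⁻³ × (938.2)⁴ = 105 W.

P ≈ 105 W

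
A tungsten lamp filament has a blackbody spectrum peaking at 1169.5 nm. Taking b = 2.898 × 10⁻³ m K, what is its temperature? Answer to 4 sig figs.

T ≈ 2478 K

Wien's law gives T = b/λ_max = (2.898×10⁻³ m·K)/(1.1695×10⁻⁶ m) = 2478 K.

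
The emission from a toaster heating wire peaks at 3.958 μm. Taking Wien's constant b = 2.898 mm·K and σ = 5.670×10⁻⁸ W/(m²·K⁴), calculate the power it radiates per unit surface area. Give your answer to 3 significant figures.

Wien's law: T = b/λ_max = 2.898×10⁻³/3.958×10⁻⁶ = 732.188 K.
Then I = σT⁴ = 5.670×10⁻⁸×(732.188)⁴ = 1.63×10⁴ W/m².

I ≈ 1.63×10⁴ W/m²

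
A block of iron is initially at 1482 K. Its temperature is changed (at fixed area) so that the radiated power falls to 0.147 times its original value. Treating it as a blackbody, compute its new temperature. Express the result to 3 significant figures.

T₂ ≈ 918 K

P ∝ T⁴, so T₂/T₁ = (P₂/P₁)^(1/4) = (0.147)^(1/4) = 0.619198.
T₂ = 1482 × 0.619198 = 918 K.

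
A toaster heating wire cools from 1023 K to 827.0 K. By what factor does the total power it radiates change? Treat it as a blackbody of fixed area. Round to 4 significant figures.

P ∝ T⁴, so P₂/P₁ = (T₂/T₁)⁴ = (827.0/1023)⁴ = (0.808407)⁴ = 0.4271.

P₂/P₁ ≈ 0.4271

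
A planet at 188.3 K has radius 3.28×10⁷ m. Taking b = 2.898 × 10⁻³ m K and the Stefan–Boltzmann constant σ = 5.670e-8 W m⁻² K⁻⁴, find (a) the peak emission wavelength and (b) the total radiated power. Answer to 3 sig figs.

λ_max ≈ 15.4 μm; P ≈ 9.64×10¹⁷ W

(a) λ_max = b/T = 2.898×10⁻³/188.3 = 1.539×10⁻⁵ m = 15.4 μm.
Surface area A = 4πR² = 4π(3.28×10⁷ m)² = 1.35194×10¹⁶ m².
(b) P = σAT⁴ = 5.670×10⁻⁸×1.35194×10¹⁶×(188.3)⁴ = 9.64×10¹⁷ W.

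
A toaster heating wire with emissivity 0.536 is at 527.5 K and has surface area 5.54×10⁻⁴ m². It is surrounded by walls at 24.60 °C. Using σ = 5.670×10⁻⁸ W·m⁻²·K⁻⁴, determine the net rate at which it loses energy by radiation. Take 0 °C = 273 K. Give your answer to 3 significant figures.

Net loss ≈ 1.17 W

Surroundings: T = 24.60 °C + 273 = 297.60 K.
Area A = 5.54×10⁻⁴ m².
Net radiated power P_net = εσA(T⁴ − T₀⁴) = 0.536×5.670×10⁻⁸×5.54×10⁻⁴×(527.5⁴ − 297.60⁴).
T⁴ − T₀⁴ = 7.74265×10¹⁰ − 7.84389×10⁹ = 6.95826×10¹⁰ K⁴, so P_net = 1.17 W.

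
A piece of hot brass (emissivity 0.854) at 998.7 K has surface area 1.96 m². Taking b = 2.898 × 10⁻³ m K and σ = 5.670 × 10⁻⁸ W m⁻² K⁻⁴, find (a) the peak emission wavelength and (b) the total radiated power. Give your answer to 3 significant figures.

λ_max ≈ 2.90 μm; P ≈ 9.44×10⁴ W

(a) λ_max = b/T = 2.898×10⁻³/998.7 = 2.902×10⁻⁶ m = 2.90 μm.
Area A = 1.96 m².
(b) P = εσAT⁴ = 0.854×5.670×10⁻⁸×1.96×(998.7)⁴ = 9.44×10⁴ W.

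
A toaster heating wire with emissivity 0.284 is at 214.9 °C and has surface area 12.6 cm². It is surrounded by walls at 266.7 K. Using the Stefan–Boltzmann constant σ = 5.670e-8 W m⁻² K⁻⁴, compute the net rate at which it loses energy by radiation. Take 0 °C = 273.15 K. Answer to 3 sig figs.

Net loss ≈ 1.05 W

T = 214.9 °C + 273.15 = 488.05 K.
Area A = 12.6 cm² = 1.26×10⁻³ m².
Net radiated power P_net = εσA(T⁴ − T₀⁴) = 0.284×5.670×10⁻⁸×1.26×10⁻³×(488.05⁴ − 266.7⁴).
T⁴ − T₀⁴ = 5.67358×10¹⁰ − 5.05932×10⁹ = 5.16765×10¹⁰ K⁴, so P_net = 1.05 W.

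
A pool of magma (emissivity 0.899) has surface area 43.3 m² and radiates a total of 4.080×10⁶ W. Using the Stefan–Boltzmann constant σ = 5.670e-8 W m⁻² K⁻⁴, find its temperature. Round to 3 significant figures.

Area A = 43.3 m².
P = εσAT⁴ ⇒ T = (P/(εσA))^(1/4) = (4.080×10⁶/(0.899×5.670×10⁻⁸×43.3))^(1/4) = 1.17×10³ K.

T ≈ 1.17×10³ K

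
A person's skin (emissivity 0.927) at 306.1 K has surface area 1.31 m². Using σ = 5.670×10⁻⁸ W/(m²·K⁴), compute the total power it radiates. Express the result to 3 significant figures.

P ≈ 604 W

Area A = 1.31 m².
P = εσAT⁴ = 0.927 × 5.670×10⁻⁸ × 1.31 × (306.1)⁴ = 604 W.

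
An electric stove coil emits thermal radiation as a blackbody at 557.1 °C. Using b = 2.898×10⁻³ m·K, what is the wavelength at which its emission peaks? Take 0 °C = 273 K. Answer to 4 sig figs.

λ_max ≈ 3.491 μm

T = 557.1 °C + 273 = 830.1 K.
Wien's displacement law: λ_max = b/T = (2.898×10⁻³ m·K)/(830.1 K) = 3.4911×10⁻⁶ m.
That is 3.491 μm, in the infrared range.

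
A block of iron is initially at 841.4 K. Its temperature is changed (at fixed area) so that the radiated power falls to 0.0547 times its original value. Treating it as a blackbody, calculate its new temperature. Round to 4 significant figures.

T₂ ≈ 406.9 K

P ∝ T⁴, so T₂/T₁ = (P₂/P₁)^(1/4) = (0.0547)^(1/4) = 0.483612.
T₂ = 841.4 × 0.483612 = 406.9 K.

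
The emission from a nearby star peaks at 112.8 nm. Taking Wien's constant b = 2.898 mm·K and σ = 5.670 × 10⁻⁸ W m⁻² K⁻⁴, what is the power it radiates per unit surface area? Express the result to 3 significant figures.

Wien's law: T = b/λ_max = 2.898×10⁻³/1.128×10⁻⁷ = 25691.5 K.
Then I = σT⁴ = 5.670×10⁻⁸×(25691.5)⁴ = 2.47×10¹⁰ W/m².

I ≈ 2.47×10¹⁰ W/m²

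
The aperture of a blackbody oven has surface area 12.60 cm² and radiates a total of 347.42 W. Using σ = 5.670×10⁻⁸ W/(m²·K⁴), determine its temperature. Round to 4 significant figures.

T ≈ 1485 K

Area A = 12.60 cm² = 1.260×10⁻³ m².
P = σAT⁴ ⇒ T = (P/(σA))^(1/4) = (347.42/(5.670×10⁻⁸×1.260×10⁻³))^(1/4) = 1485 K.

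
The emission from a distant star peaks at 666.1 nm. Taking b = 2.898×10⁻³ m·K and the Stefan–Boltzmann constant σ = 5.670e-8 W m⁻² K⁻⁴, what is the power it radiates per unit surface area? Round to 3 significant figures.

I ≈ 2.03×10⁷ W/m²

Wien's law: T = b/λ_max = 2.898×10⁻³/6.661×10⁻⁷ = 4350.70 K.
Then I = σT⁴ = 5.670×10⁻⁸×(4350.70)⁴ = 2.03×10⁷ W/m².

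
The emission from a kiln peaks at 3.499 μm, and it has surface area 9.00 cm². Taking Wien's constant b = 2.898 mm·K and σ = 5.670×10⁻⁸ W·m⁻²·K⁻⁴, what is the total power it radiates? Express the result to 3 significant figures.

Wien's law: T = b/λ_max = 2.898×10⁻³/3.499×10⁻⁶ = 828.237 K.
Area A = 9.00 cm² = 9.00×10⁻⁴ m².
Then P = σAT⁴ = 5.670×10⁻⁸×9.00×10⁻⁴×(828.237)⁴ = 24.0 W.

P ≈ 24.0 W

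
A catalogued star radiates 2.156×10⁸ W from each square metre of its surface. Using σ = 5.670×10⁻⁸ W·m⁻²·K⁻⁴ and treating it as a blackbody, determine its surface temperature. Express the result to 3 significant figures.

T ≈ 7.85×10³ K

I = σT⁴, so T = (I/σ)^(1/4) = (2.156×10⁸/(5.670×10⁻⁸))^(1/4) = 7.85×10³ K.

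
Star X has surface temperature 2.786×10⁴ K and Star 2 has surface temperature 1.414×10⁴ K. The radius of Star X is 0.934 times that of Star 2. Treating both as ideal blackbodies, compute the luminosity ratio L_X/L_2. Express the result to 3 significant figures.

L_X/L_2 ≈ 13.1

L ∝ R²T⁴, so L_X/L_2 = (R_X/R_2)²(T_X/T_2)⁴ = (0.934)² × (2.786×10⁴/1.414×10⁴)⁴ = 0.872356 × 15.0705 = 13.1.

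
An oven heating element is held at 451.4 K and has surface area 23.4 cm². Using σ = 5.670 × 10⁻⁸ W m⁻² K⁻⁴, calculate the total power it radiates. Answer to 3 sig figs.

P ≈ 5.51 W

Area A = 23.4 cm² = 2.34×10⁻³ m².
P = σAT⁴ = 5.670×10⁻⁸ × 2.34×10⁻³ × (451.4)⁴ = 5.51 W.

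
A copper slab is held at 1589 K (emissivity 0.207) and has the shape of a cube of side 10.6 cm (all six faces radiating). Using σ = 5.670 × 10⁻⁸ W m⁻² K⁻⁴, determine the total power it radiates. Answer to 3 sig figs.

Area A = 6s² = 6×(0.106 m)² = 0.067416 m².
P = εσAT⁴ = 0.207 × 5.670×10⁻⁸ × 0.067416 × (1589)⁴ = 5.04×10³ W.

P ≈ 5.04×10³ W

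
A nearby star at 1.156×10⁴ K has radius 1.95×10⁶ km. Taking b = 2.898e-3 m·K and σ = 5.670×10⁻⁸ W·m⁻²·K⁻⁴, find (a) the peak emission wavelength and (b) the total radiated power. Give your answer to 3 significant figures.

(a) λ_max = b/T = 2.898×10⁻³/1.156×10⁴ = 2.507×10⁻⁷ m = 251 nm.
Surface area A = 4πR² = 4π(1.95×10⁹ m)² = 4.77836×10¹⁹ m².
(b) P = σAT⁴ = 5.670×10⁻⁸×4.77836×10¹⁹×(1.156×10⁴)⁴ = 4.84×10²⁸ W.

λ_max ≈ 251 nm; P ≈ 4.84×10²⁸ W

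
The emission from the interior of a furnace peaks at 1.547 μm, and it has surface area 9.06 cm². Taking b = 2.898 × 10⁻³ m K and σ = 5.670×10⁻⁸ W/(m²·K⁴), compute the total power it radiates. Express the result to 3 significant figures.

P ≈ 633 W

Wien's law: T = b/λ_max = 2.898×10⁻³/1.547×10⁻⁶ = 1873.30 K.
Area A = 9.06 cm² = 9.06×10⁻⁴ m².
Then P = σAT⁴ = 5.670×10⁻⁸×9.06×10⁻⁴×(1873.30)⁴ = 633 W.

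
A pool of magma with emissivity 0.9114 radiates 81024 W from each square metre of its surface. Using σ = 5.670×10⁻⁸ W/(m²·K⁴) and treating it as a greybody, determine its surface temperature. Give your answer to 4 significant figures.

I = εσT⁴, so T = (I/εσ)^(1/4) = (81024/(0.9114×5.670×10⁻⁸))^(1/4) = 1119 K.

T ≈ 1119 K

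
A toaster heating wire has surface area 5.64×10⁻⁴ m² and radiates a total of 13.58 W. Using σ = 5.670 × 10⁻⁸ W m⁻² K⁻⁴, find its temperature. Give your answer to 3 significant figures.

T ≈ 807 K

Area A = 5.64×10⁻⁴ m².
P = σAT⁴ ⇒ T = (P/(σA))^(1/4) = (13.58/(5.670×10⁻⁸×5.64×10⁻⁴))^(1/4) = 807 K.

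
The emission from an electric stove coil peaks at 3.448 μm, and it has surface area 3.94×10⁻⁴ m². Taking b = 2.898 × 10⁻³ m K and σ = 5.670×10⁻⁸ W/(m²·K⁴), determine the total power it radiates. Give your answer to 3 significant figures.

Wien's law: T = b/λ_max = 2.898×10⁻³/3.448×10⁻⁶ = 840.487 K.
Area A = 3.94×10⁻⁴ m².
Then P = σAT⁴ = 5.670×10⁻⁸×3.94×10⁻⁴×(840.487)⁴ = 11.1 W.

P ≈ 11.1 W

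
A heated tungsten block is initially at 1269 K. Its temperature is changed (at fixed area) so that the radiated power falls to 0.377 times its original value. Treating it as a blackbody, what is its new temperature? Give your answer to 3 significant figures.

T₂ ≈ 994 K

P ∝ T⁴, so T₂/T₁ = (P₂/P₁)^(1/4) = (0.377)^(1/4) = 0.783584.
T₂ = 1269 × 0.783584 = 994 K.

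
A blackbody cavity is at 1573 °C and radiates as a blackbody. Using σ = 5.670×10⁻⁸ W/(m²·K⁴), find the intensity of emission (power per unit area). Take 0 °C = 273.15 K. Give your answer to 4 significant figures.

I ≈ 6.586×10⁵ W/m²

T = 1573 °C + 273.15 = 1846.15 K.
Stefan–Boltzmann: I = σT⁴ = 5.670×10⁻⁸ × (1846.15)⁴ = 6.586×10⁵ W/m².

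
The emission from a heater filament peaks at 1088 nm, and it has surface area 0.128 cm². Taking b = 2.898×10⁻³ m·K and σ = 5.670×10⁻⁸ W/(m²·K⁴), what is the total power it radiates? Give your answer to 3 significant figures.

Wien's law: T = b/λ_max = 2.898×10⁻³/1.088×10⁻⁶ = 2663.60 K.
Area A = 0.128 cm² = 1.28×10⁻⁵ m².
Then P = σAT⁴ = 5.670×10⁻⁸×1.28×10⁻⁵×(2663.60)⁴ = 36.5 W.

P ≈ 36.5 W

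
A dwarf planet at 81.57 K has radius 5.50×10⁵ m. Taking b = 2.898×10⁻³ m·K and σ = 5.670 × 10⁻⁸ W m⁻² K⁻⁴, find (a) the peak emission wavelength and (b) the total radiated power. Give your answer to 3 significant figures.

(a) λ_max = b/T = 2.898×10⁻³/81.57 = 3.553×10⁻⁵ m = 35.5 μm.
Surface area A = 4πR² = 4π(5.50×10⁵ m)² = 3.80133×10¹² m².
(b) P = σAT⁴ = 5.670×10⁻⁸×3.80133×10¹²×(81.57)⁴ = 9.54×10¹² W.

λ_max ≈ 35.5 μm; P ≈ 9.54×10¹² W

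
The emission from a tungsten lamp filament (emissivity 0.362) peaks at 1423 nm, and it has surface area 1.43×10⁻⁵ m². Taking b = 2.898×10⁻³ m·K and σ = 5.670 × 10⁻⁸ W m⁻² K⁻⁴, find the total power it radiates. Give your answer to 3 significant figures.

Wien's law: T = b/λ_max = 2.898×10⁻³/1.423×10⁻⁶ = 2036.54 K.
Area A = 1.43×10⁻⁵ m².
Then P = εσAT⁴ = 0.362×5.670×10⁻⁸×1.43×10⁻⁵×(2036.54)⁴ = 5.05 W.

P ≈ 5.05 W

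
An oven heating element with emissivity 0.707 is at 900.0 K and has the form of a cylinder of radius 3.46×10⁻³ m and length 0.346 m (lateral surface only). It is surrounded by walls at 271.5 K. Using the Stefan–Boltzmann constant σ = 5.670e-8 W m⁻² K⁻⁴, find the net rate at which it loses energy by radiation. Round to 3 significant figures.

Lateral area A = 2πrL = 2π×3.46×10⁻³×0.346 = 7.52198×10⁻³ m².
Net radiated power P_net = εσA(T⁴ − T₀⁴) = 0.707×5.670×10⁻⁸×7.52198×10⁻³×(900.0⁴ − 271.5⁴).
T⁴ − T₀⁴ = 6.56100×10¹¹ − 5.43350×10⁹ = 6.50666×10¹¹ K⁴, so P_net = 196 W.

Net loss ≈ 196 W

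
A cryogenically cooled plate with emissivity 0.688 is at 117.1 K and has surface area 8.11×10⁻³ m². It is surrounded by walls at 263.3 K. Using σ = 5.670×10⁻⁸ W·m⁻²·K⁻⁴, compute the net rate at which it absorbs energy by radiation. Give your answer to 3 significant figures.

Area A = 8.11×10⁻³ m².
Net radiated power P_net = εσA(T⁴ − T₀⁴) = 0.688×5.670×10⁻⁸×8.11×10⁻³×(117.1⁴ − 263.3⁴).
T⁴ − T₀⁴ = 1.88030×10⁸ − 4.80622×10⁹ = -4.61819×10⁹ K⁴, so P_net = -1.46 W — negative, meaning a net gain of 1.46 W.

Net gain ≈ 1.46 W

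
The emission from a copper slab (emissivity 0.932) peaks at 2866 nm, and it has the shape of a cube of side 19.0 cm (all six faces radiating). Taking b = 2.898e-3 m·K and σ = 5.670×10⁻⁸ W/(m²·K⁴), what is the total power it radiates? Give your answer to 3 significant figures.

P ≈ 1.20×10⁴ W

Wien's law: T = b/λ_max = 2.898×10⁻³/2.866×10⁻⁶ = 1011.17 K.
Area A = 6s² = 6×(0.190 m)² = 0.2166 m².
Then P = εσAT⁴ = 0.932×5.670×10⁻⁸×0.2166×(1011.17)⁴ = 1.20×10⁴ W.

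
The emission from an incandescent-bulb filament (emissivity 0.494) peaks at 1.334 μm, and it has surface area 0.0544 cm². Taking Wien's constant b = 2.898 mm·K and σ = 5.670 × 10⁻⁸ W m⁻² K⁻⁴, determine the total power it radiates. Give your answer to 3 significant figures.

Wien's law: T = b/λ_max = 2.898×10⁻³/1.334×10⁻⁶ = 2172.41 K.
Area A = 0.0544 cm² = 5.44×10⁻⁶ m².
Then P = εσAT⁴ = 0.494×5.670×10⁻⁸×5.44×10⁻⁶×(2172.41)⁴ = 3.39 W.

P ≈ 3.39 W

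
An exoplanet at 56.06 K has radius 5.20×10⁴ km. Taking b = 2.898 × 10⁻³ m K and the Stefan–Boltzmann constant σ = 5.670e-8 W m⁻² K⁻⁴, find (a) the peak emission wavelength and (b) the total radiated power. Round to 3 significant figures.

(a) λ_max = b/T = 2.898×10⁻³/56.06 = 5.169×10⁻⁵ m = 51.7 μm.
Surface area A = 4πR² = 4π(5.20×10⁷ m)² = 3.39795×10¹⁶ m².
(b) P = σAT⁴ = 5.670×10⁻⁸×3.39795×10¹⁶×(56.06)⁴ = 1.90×10¹⁶ W.

λ_max ≈ 51.7 μm; P ≈ 1.90×10¹⁶ W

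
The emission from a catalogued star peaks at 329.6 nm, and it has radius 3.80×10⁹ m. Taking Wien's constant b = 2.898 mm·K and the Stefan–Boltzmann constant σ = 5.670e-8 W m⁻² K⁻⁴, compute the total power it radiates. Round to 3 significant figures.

P ≈ 6.15×10²⁸ W

Wien's law: T = b/λ_max = 2.898×10⁻³/3.296×10⁻⁷ = 8792.48 K.
Surface area A = 4πR² = 4π(3.80×10⁹ m)² = 1.81458×10²⁰ m².
Then P = σAT⁴ = 5.670×10⁻⁸×1.81458×10²⁰×(8792.48)⁴ = 6.15×10²⁸ W.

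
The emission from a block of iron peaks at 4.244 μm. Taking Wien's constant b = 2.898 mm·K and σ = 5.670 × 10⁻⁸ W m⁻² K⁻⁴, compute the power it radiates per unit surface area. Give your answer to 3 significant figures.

Wien's law: T = b/λ_max = 2.898×10⁻³/4.244×10⁻⁶ = 682.846 K.
Then I = σT⁴ = 5.670×10⁻⁸×(682.846)⁴ = 1.23×10⁴ W/m².

I ≈ 1.23×10⁴ W/m²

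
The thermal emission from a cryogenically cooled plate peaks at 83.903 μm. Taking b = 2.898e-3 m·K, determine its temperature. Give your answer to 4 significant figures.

T ≈ 34.54 K

Wien's law gives T = b/λ_max = (2.898×10⁻³ m·K)/(8.3903×10⁻⁵ m) = 34.54 K.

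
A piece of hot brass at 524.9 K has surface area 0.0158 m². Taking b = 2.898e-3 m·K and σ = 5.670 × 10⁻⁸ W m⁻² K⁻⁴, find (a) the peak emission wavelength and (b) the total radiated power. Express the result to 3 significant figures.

λ_max ≈ 5.52 μm; P ≈ 68.0 W

(a) λ_max = b/T = 2.898×10⁻³/524.9 = 5.521×10⁻⁶ m = 5.52 μm.
Area A = 0.0158 m².
(b) P = σAT⁴ = 5.670×10⁻⁸×0.0158×(524.9)⁴ = 68.0 W.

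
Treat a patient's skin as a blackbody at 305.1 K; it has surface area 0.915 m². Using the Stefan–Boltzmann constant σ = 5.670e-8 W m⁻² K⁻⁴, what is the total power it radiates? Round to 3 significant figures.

P ≈ 450 W

Area A = 0.915 m².
P = σAT⁴ = 5.670×10⁻⁸ × 0.915 × (305.1)⁴ = 450 W.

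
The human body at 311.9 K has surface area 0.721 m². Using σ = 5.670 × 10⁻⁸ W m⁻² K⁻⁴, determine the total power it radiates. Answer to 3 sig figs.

Area A = 0.721 m².
P = σAT⁴ = 5.670×10⁻⁸ × 0.721 × (311.9)⁴ = 387 W.

P ≈ 387 W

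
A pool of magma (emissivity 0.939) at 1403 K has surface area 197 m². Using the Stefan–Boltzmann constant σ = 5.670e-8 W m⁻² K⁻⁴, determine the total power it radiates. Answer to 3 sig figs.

Area A = 197 m².
P = εσAT⁴ = 0.939 × 5.670×10⁻⁸ × 197 × (1403)⁴ = 4.06×10⁷ W.

P ≈ 4.06×10⁷ W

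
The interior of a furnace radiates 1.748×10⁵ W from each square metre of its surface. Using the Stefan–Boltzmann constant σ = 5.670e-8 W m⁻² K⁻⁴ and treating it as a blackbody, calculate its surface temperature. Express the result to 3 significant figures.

I = σT⁴, so T = (I/σ)^(1/4) = (1.748×10⁵/(5.670×10⁻⁸))^(1/4) = 1.33×10³ K.

T ≈ 1.33×10³ K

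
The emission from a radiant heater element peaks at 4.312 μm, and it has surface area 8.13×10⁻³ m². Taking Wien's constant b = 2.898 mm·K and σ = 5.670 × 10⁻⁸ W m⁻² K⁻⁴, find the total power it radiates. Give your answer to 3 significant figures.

P ≈ 94.0 W

Wien's law: T = b/λ_max = 2.898×10⁻³/4.312×10⁻⁶ = 672.078 K.
Area A = 8.13×10⁻³ m².
Then P = σAT⁴ = 5.670×10⁻⁸×8.13×10⁻³×(672.078)⁴ = 94.0 W.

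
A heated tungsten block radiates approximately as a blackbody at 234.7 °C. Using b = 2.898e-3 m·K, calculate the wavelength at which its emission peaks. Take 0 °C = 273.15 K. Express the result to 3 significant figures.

T = 234.7 °C + 273.15 = 507.85 K.
Wien's displacement law: λ_max = b/T = (2.898×10⁻³ m·K)/(507.85 K) = 5.706×10⁻⁶ m.
That is 5.71 μm, in the infrared range.

λ_max ≈ 5.71 μm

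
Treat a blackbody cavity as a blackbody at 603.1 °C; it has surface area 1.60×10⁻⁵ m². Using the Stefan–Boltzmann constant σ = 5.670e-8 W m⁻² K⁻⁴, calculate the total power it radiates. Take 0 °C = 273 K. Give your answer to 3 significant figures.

P ≈ 0.534 W

T = 603.1 °C + 273 = 876.1 K.
Area A = 1.60×10⁻⁵ m².
P = σAT⁴ = 5.670×10⁻⁸ × 1.60×10⁻⁵ × (876.1)⁴ = 0.534 W.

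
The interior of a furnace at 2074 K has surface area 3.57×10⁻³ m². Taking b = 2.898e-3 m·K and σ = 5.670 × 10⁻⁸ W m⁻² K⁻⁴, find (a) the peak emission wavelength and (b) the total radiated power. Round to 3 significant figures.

λ_max ≈ 1.40 μm; P ≈ 3.75×10³ W

(a) λ_max = b/T = 2.898×10⁻³/2074 = 1.397×10⁻⁶ m = 1.40 μm.
Area A = 3.57×10⁻³ m².
(b) P = σAT⁴ = 5.670×10⁻⁸×3.57×10⁻³×(2074)⁴ = 3.75×10³ W.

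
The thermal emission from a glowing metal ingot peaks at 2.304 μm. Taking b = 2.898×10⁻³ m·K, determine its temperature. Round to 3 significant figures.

Wien's law gives T = b/λ_max = (2.898×10⁻³ m·K)/(2.304×10⁻⁶ m) = 1.26×10³ K.

T ≈ 1.26×10³ K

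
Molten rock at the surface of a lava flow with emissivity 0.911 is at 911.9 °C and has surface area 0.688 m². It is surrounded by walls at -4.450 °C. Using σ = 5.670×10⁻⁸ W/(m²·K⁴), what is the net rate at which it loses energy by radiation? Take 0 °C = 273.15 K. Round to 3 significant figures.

T = 911.9 °C + 273.15 = 1185.05 K.
Surroundings: T = -4.450 °C + 273.15 = 268.700 K.
Area A = 0.688 m².
Net radiated power P_net = εσA(T⁴ − T₀⁴) = 0.911×5.670×10⁻⁸×0.688×(1185.05⁴ − 268.700⁴).
T⁴ − T₀⁴ = 1.97218×10¹² − 5.21280×10⁹ = 1.96697×10¹² K⁴, so P_net = 6.99×10⁴ W.

Net loss ≈ 6.99×10⁴ W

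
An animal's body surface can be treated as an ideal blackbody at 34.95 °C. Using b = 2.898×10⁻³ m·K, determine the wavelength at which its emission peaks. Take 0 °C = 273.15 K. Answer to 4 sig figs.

λ_max ≈ 9.406 μm

T = 34.95 °C + 273.15 = 308.10 K.
Wien's displacement law: λ_max = b/T = (2.898×10⁻³ m·K)/(308.10 K) = 9.4060×10⁻⁶ m.
That is 9.406 μm, in the infrared range.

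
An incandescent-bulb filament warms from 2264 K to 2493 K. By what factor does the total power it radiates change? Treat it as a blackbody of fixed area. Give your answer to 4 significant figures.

P ∝ T⁴, so P₂/P₁ = (T₂/T₁)⁴ = (2493/2264)⁴ = (1.10115)⁴ = 1.470.

P₂/P₁ ≈ 1.470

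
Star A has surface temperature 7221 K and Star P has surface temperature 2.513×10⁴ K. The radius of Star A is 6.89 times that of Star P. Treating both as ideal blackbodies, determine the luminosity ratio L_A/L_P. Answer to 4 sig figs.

L ∝ R²T⁴, so L_A/L_P = (R_A/R_P)²(T_A/T_P)⁴ = (6.89)² × (7221/2.513×10⁴)⁴ = 47.4721 × 6.81741×10⁻³ = 0.3236.

L_A/L_P ≈ 0.3236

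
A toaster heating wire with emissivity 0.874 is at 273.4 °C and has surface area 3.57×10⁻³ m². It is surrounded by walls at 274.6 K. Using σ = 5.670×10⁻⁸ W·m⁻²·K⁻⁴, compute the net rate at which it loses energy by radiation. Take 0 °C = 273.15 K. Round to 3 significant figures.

T = 273.4 °C + 273.15 = 546.55 K.
Area A = 3.57×10⁻³ m².
Net radiated power P_net = εσA(T⁴ − T₀⁴) = 0.874×5.670×10⁻⁸×3.57×10⁻³×(546.55⁴ − 274.6⁴).
T⁴ − T₀⁴ = 8.92318×10¹⁰ − 5.68594×10⁹ = 8.35459×10¹⁰ K⁴, so P_net = 14.8 W.

Net loss ≈ 14.8 W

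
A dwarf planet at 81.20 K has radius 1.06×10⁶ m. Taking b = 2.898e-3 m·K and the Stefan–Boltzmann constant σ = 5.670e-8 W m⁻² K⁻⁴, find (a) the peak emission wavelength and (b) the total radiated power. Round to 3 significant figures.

(a) λ_max = b/T = 2.898×10⁻³/81.20 = 3.569×10⁻⁵ m = 35.7 μm.
Surface area A = 4πR² = 4π(1.06×10⁶ m)² = 1.41196×10¹³ m².
(b) P = σAT⁴ = 5.670×10⁻⁸×1.41196×10¹³×(81.20)⁴ = 3.48×10¹³ W.

λ_max ≈ 35.7 μm; P ≈ 3.48×10¹³ W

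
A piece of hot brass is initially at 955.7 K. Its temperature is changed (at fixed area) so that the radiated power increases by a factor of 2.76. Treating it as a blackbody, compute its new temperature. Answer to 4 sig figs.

P ∝ T⁴, so T₂/T₁ = (P₂/P₁)^(1/4) = (2.76)^(1/4) = 1.28892.
T₂ = 955.7 × 1.28892 = 1232 K.

T₂ ≈ 1232 K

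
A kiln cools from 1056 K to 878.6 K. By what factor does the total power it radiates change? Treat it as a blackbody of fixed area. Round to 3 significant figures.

P ∝ T⁴, so P₂/P₁ = (T₂/T₁)⁴ = (878.6/1056)⁴ = (0.832008)⁴ = 0.479.

P₂/P₁ ≈ 0.479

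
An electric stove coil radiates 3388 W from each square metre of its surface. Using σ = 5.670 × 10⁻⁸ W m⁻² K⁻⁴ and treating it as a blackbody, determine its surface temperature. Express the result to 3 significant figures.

T ≈ 494 K

I = σT⁴, so T = (I/σ)^(1/4) = (3388/(5.670×10⁻⁸))^(1/4) = 494 K.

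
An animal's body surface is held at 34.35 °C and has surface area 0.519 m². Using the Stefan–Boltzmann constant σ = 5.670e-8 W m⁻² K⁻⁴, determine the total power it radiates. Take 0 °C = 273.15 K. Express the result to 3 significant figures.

T = 34.35 °C + 273.15 = 307.50 K.
Area A = 0.519 m².
P = σAT⁴ = 5.670×10⁻⁸ × 0.519 × (307.50)⁴ = 263 W.

P ≈ 263 W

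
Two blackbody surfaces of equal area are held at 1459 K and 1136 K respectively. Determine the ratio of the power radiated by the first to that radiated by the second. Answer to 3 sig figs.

P₁/P₂ ≈ 2.72

With equal areas, P₁/P₂ = (T₁/T₂)⁴ = (1459/1136)⁴ = 2.72.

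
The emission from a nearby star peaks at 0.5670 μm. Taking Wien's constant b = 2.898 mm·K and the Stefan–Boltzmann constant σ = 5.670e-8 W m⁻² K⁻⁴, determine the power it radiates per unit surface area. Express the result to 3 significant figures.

Wien's law: T = b/λ_max = 2.898×10⁻³/5.670×10⁻⁷ = 5111.11 K.
Then I = σT⁴ = 5.670×10⁻⁸×(5111.11)⁴ = 3.87×10⁷ W/m².

I ≈ 3.87×10⁷ W/m²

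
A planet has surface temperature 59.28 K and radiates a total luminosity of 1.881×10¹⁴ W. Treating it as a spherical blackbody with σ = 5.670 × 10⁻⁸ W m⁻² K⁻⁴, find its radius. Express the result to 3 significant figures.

L = 4πR²σT⁴ ⇒ R = √(L/(4πσT⁴)).
σT⁴ = 0.700190 W/m², so R = √(1.881×10¹⁴/(4π×0.700190)) = 4.62×10⁶ m.

R ≈ 4.62×10⁶ m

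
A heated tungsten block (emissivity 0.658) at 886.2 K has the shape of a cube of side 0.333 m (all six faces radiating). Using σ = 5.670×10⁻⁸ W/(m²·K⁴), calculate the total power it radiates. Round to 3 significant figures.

P ≈ 1.53×10⁴ W

Area A = 6s² = 6×(0.333 m)² = 0.665334 m².
P = εσAT⁴ = 0.658 × 5.670×10⁻⁸ × 0.665334 × (886.2)⁴ = 1.53×10⁴ W.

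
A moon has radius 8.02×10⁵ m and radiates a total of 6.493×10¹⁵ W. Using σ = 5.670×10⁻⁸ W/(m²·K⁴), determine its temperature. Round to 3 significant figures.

T ≈ 345 K

Surface area A = 4πR² = 4π(8.02×10⁵ m)² = 8.08274×10¹² m².
P = σAT⁴ ⇒ T = (P/(σA))^(1/4) = (6.493×10¹⁵/(5.670×10⁻⁸×8.08274×10¹²))^(1/4) = 345 K.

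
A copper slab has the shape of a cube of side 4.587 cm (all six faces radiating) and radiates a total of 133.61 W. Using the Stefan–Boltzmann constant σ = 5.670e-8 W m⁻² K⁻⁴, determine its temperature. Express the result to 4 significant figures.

Area A = 6s² = 6×(0.04587 m)² = 0.0126243 m².
P = σAT⁴ ⇒ T = (P/(σA))^(1/4) = (133.61/(5.670×10⁻⁸×0.0126243))^(1/4) = 657.3 K.

T ≈ 657.3 K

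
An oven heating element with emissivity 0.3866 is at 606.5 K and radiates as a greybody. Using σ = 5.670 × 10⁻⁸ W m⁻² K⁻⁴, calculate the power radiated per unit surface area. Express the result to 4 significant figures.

Stefan–Boltzmann: I = εσT⁴ = 0.3866 × 5.670×10⁻⁸ × (606.5)⁴ = 2966 W/m².

I ≈ 2966 W/m²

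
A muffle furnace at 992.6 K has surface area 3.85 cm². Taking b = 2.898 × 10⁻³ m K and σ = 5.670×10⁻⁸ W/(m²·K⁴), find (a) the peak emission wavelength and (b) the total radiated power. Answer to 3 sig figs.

(a) λ_max = b/T = 2.898×10⁻³/992.6 = 2.920×10⁻⁶ m = 2.92×10³ nm.
Area A = 3.85 cm² = 3.85×10⁻⁴ m².
(b) P = σAT⁴ = 5.670×10⁻⁸×3.85×10⁻⁴×(992.6)⁴ = 21.2 W.

λ_max ≈ 2.92×10³ nm; P ≈ 21.2 W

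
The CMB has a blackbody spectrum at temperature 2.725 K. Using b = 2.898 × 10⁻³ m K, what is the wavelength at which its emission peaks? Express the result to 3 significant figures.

λ_max ≈ 1.06 mm

Wien's displacement law: λ_max = b/T = (2.898×10⁻³ m·K)/(2.725 K) = 1.063×10⁻³ m.
That is 1.06 mm, in the microwave range.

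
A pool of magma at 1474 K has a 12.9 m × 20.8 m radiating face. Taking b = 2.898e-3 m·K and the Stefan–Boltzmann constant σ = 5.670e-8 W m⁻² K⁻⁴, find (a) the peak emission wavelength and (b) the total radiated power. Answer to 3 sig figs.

(a) λ_max = b/T = 2.898×10⁻³/1474 = 1.966×10⁻⁶ m = 1.97×10³ nm.
Area A = 12.9 × 20.8 = 268.32 m².
(b) P = σAT⁴ = 5.670×10⁻⁸×268.32×(1474)⁴ = 7.18×10⁷ W.

λ_max ≈ 1.97×10³ nm; P ≈ 7.18×10⁷ W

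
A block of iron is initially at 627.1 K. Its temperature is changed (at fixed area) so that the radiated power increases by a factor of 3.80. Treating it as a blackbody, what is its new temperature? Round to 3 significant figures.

P ∝ T⁴, so T₂/T₁ = (P₂/P₁)^(1/4) = (3.80)^(1/4) = 1.39619.
T₂ = 627.1 × 1.39619 = 876 K.

T₂ ≈ 876 K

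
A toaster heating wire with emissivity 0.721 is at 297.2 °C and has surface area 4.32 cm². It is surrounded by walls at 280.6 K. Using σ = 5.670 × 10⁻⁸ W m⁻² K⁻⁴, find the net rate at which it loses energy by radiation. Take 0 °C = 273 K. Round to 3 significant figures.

T = 297.2 °C + 273 = 570.2 K.
Area A = 4.32 cm² = 4.32×10⁻⁴ m².
Net radiated power P_net = εσA(T⁴ − T₀⁴) = 0.721×5.670×10⁻⁸×4.32×10⁻⁴×(570.2⁴ − 280.6⁴).
T⁴ − T₀⁴ = 1.05708×10¹¹ − 6.19941×10⁹ = 9.95086×10¹⁰ K⁴, so P_net = 1.76 W.

Net loss ≈ 1.76 W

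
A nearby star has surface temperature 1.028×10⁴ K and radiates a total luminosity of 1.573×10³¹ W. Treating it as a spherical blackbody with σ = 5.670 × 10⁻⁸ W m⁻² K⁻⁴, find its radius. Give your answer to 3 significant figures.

R ≈ 4.45×10¹⁰ m

L = 4πR²σT⁴ ⇒ R = √(L/(4πσT⁴)).
σT⁴ = 6.33221×10⁸ W/m², so R = √(1.573×10³¹/(4π×6.33221×10⁸)) = 4.45×10¹⁰ m.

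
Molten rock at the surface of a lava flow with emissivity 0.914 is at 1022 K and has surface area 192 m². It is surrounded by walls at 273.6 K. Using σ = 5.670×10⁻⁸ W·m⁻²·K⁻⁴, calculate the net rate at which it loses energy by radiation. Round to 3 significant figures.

Area A = 192 m².
Net radiated power P_net = εσA(T⁴ − T₀⁴) = 0.914×5.670×10⁻⁸×192×(1022⁴ − 273.6⁴).
T⁴ − T₀⁴ = 1.09095×10¹² − 5.60356×10⁹ = 1.08535×10¹² K⁴, so P_net = 1.08×10⁷ W.

Net loss ≈ 1.08×10⁷ W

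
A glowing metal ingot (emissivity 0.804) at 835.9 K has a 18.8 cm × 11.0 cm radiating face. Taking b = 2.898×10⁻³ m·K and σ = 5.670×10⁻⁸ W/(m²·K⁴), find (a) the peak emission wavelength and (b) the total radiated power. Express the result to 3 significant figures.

(a) λ_max = b/T = 2.898×10⁻³/835.9 = 3.467×10⁻⁶ m = 3.47 μm.
Area A = 0.188 × 0.110 = 0.02068 m².
(b) P = εσAT⁴ = 0.804×5.670×10⁻⁸×0.02068×(835.9)⁴ = 460 W.

λ_max ≈ 3.47 μm; P ≈ 460 W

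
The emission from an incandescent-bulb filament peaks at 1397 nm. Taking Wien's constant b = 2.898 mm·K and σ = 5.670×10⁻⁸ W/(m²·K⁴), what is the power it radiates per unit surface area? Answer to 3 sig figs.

Wien's law: T = b/λ_max = 2.898×10⁻³/1.397×10⁻⁶ = 2074.45 K.
Then I = σT⁴ = 5.670×10⁻⁸×(2074.45)⁴ = 1.05×10⁶ W/m².

I ≈ 1.05×10⁶ W/m²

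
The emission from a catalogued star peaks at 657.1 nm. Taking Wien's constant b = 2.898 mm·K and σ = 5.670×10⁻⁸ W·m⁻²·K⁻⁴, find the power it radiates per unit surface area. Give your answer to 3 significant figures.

I ≈ 2.15×10⁷ W/m²

Wien's law: T = b/λ_max = 2.898×10⁻³/6.571×10⁻⁷ = 4410.29 K.
Then I = σT⁴ = 5.670×10⁻⁸×(4410.29)⁴ = 2.15×10⁷ W/m².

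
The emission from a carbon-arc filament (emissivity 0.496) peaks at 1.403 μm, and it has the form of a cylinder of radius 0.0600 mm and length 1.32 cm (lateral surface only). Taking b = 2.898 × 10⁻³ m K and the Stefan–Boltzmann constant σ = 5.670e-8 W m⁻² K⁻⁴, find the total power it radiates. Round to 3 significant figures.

P ≈ 2.55 W

Wien's law: T = b/λ_max = 2.898×10⁻³/1.403×10⁻⁶ = 2065.57 K.
Lateral area A = 2πrL = 2π×6.00×10⁻⁵×0.0132 = 4.97628×10⁻⁶ m².
Then P = εσAT⁴ = 0.496×5.670×10⁻⁸×4.97628×10⁻⁶×(2065.57)⁴ = 2.55 W.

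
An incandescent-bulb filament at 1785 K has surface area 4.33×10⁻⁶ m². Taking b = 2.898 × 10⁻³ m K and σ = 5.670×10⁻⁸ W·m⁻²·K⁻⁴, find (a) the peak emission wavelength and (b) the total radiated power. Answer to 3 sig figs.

(a) λ_max = b/T = 2.898×10⁻³/1785 = 1.624×10⁻⁶ m = 1.62×10³ nm.
Area A = 4.33×10⁻⁶ m².
(b) P = σAT⁴ = 5.670×10⁻⁸×4.33×10⁻⁶×(1785)⁴ = 2.49 W.

λ_max ≈ 1.62×10³ nm; P ≈ 2.49 W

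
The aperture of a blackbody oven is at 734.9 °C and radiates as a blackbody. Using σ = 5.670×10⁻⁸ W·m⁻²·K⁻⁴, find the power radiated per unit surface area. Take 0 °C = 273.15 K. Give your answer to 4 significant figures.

I ≈ 5.855×10⁴ W/m²

T = 734.9 °C + 273.15 = 1008.05 K.
Stefan–Boltzmann: I = σT⁴ = 5.670×10⁻⁸ × (1008.05)⁴ = 5.855×10⁴ W/m².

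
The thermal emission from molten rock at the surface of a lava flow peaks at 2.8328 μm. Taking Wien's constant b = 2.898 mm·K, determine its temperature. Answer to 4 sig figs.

T ≈ 1023 K

Wien's law gives T = b/λ_max = (2.898×10⁻³ m·K)/(2.8328×10⁻⁶ m) = 1023 K.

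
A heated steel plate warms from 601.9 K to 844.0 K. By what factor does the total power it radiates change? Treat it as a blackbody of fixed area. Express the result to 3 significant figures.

P ∝ T⁴, so P₂/P₁ = (T₂/T₁)⁴ = (844.0/601.9)⁴ = (1.40223)⁴ = 3.87.

P₂/P₁ ≈ 3.87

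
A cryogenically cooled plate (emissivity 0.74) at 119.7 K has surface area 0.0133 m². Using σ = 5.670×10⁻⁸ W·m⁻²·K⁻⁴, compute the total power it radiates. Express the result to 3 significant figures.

Area A = 0.0133 m².
P = εσAT⁴ = 0.74 × 5.670×10⁻⁸ × 0.0133 × (119.7)⁴ = 0.115 W.

P ≈ 0.115 W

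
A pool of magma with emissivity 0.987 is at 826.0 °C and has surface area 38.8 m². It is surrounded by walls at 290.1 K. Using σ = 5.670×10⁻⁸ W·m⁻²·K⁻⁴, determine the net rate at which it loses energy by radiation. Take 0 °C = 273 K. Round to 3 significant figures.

Net loss ≈ 3.15×10⁶ W

T = 826.0 °C + 273 = 1099.0 K.
Area A = 38.8 m².
Net radiated power P_net = εσA(T⁴ − T₀⁴) = 0.987×5.670×10⁻⁸×38.8×(1099.0⁴ − 290.1⁴).
T⁴ − T₀⁴ = 1.45878×10¹² − 7.08257×10⁹ = 1.45170×10¹² K⁴, so P_net = 3.15×10⁶ W.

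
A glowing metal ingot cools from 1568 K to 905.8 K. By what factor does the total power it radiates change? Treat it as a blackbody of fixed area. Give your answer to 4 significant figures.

P₂/P₁ ≈ 0.1114

P ∝ T⁴, so P₂/P₁ = (T₂/T₁)⁴ = (905.8/1568)⁴ = (0.577679)⁴ = 0.1114.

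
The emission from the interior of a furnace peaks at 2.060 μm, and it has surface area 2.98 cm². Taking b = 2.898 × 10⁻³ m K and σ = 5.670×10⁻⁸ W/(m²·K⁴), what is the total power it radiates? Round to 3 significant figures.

P ≈ 66.2 W

Wien's law: T = b/λ_max = 2.898×10⁻³/2.060×10⁻⁶ = 1406.80 K.
Area A = 2.98 cm² = 2.98×10⁻⁴ m².
Then P = σAT⁴ = 5.670×10⁻⁸×2.98×10⁻⁴×(1406.80)⁴ = 66.2 W.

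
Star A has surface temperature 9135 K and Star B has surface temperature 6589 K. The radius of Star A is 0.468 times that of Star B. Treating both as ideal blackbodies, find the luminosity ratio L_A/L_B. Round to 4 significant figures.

L_A/L_B ≈ 0.8092

L ∝ R²T⁴, so L_A/L_B = (R_A/R_B)²(T_A/T_B)⁴ = (0.468)² × (9135/6589)⁴ = 0.219024 × 3.69450 = 0.8092.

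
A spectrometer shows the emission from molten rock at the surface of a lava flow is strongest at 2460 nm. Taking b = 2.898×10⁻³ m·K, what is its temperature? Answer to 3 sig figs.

Wien's law gives T = b/λ_max = (2.898×10⁻³ m·K)/(2.460×10⁻⁶ m) = 1.18×10³ K.

T ≈ 1.18×10³ K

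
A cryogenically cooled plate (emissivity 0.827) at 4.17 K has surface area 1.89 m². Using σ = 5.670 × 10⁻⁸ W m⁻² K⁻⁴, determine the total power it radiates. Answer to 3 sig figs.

P ≈ 2.68×10⁻⁵ W

Area A = 1.89 m².
P = εσAT⁴ = 0.827 × 5.670×10⁻⁸ × 1.89 × (4.17)⁴ = 2.68×10⁻⁵ W.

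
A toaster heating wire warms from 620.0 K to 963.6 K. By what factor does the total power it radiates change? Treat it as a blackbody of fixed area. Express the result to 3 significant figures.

P ∝ T⁴, so P₂/P₁ = (T₂/T₁)⁴ = (963.6/620.0)⁴ = (1.55419)⁴ = 5.83.

P₂/P₁ ≈ 5.83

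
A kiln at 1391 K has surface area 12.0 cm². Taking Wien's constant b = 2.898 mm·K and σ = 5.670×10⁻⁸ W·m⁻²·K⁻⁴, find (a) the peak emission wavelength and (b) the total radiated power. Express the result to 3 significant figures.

(a) λ_max = b/T = 2.898×10⁻³/1391 = 2.083×10⁻⁶ m = 2.08×10³ nm.
Area A = 12.0 cm² = 1.20×10⁻³ m².
(b) P = σAT⁴ = 5.670×10⁻⁸×1.20×10⁻³×(1391)⁴ = 255 W.

λ_max ≈ 2.08×10³ nm; P ≈ 255 W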